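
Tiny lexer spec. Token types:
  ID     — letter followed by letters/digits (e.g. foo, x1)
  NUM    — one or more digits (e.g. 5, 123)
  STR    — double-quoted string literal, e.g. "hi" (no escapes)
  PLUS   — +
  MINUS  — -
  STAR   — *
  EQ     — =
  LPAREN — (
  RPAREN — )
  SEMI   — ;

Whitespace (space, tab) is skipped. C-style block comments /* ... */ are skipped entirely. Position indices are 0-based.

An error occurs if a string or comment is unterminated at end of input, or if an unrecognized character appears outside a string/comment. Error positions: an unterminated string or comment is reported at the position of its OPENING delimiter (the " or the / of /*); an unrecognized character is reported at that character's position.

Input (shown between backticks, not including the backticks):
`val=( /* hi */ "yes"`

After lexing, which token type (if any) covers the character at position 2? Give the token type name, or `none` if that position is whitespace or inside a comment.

pos=0: emit ID 'val' (now at pos=3)
pos=3: emit EQ '='
pos=4: emit LPAREN '('
pos=6: enter COMMENT mode (saw '/*')
exit COMMENT mode (now at pos=14)
pos=15: enter STRING mode
pos=15: emit STR "yes" (now at pos=20)
DONE. 4 tokens: [ID, EQ, LPAREN, STR]
Position 2: char is 'l' -> ID

Answer: ID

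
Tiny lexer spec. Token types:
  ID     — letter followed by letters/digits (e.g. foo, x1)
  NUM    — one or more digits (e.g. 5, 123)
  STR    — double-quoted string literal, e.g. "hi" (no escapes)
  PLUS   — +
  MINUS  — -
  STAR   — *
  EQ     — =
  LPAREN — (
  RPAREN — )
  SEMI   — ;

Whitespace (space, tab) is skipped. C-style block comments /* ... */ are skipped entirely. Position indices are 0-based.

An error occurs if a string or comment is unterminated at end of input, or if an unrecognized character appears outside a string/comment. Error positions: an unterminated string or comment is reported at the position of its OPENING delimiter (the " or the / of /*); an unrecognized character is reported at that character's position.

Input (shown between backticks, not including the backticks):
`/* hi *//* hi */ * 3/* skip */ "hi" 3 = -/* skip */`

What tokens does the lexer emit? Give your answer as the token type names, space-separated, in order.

Answer: STAR NUM STR NUM EQ MINUS

Derivation:
pos=0: enter COMMENT mode (saw '/*')
exit COMMENT mode (now at pos=8)
pos=8: enter COMMENT mode (saw '/*')
exit COMMENT mode (now at pos=16)
pos=17: emit STAR '*'
pos=19: emit NUM '3' (now at pos=20)
pos=20: enter COMMENT mode (saw '/*')
exit COMMENT mode (now at pos=30)
pos=31: enter STRING mode
pos=31: emit STR "hi" (now at pos=35)
pos=36: emit NUM '3' (now at pos=37)
pos=38: emit EQ '='
pos=40: emit MINUS '-'
pos=41: enter COMMENT mode (saw '/*')
exit COMMENT mode (now at pos=51)
DONE. 6 tokens: [STAR, NUM, STR, NUM, EQ, MINUS]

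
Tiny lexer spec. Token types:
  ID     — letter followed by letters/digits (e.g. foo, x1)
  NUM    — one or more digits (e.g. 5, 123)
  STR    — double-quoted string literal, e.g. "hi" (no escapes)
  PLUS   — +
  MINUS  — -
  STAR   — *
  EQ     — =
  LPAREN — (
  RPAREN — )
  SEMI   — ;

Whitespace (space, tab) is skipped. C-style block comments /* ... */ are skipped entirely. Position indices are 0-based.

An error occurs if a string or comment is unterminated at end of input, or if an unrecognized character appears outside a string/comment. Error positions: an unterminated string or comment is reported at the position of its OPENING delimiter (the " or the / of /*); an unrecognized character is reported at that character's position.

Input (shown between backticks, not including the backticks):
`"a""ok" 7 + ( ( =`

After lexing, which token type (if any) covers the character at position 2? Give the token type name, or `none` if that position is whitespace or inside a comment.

pos=0: enter STRING mode
pos=0: emit STR "a" (now at pos=3)
pos=3: enter STRING mode
pos=3: emit STR "ok" (now at pos=7)
pos=8: emit NUM '7' (now at pos=9)
pos=10: emit PLUS '+'
pos=12: emit LPAREN '('
pos=14: emit LPAREN '('
pos=16: emit EQ '='
DONE. 7 tokens: [STR, STR, NUM, PLUS, LPAREN, LPAREN, EQ]
Position 2: char is '"' -> STR

Answer: STR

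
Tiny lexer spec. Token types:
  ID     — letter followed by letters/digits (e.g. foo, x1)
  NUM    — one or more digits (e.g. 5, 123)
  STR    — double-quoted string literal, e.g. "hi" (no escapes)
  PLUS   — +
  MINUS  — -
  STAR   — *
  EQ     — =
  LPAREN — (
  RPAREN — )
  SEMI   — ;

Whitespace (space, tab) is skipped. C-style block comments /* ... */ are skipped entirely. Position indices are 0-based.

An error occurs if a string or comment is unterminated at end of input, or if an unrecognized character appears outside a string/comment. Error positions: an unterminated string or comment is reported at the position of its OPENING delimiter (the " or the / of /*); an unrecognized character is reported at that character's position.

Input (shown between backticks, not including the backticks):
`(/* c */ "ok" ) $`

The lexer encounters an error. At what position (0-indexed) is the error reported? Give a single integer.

pos=0: emit LPAREN '('
pos=1: enter COMMENT mode (saw '/*')
exit COMMENT mode (now at pos=8)
pos=9: enter STRING mode
pos=9: emit STR "ok" (now at pos=13)
pos=14: emit RPAREN ')'
pos=16: ERROR — unrecognized char '$'

Answer: 16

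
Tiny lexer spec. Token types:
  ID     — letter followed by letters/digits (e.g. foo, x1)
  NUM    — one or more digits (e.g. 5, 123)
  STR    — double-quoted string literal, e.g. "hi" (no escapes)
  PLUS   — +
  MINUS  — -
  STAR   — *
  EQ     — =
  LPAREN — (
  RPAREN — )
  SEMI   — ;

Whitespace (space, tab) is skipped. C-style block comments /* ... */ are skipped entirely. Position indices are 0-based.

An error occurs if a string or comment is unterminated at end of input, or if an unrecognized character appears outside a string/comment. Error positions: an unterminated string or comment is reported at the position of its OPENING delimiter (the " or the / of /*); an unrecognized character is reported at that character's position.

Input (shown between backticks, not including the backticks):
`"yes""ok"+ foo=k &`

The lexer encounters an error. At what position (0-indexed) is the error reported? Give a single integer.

Answer: 17

Derivation:
pos=0: enter STRING mode
pos=0: emit STR "yes" (now at pos=5)
pos=5: enter STRING mode
pos=5: emit STR "ok" (now at pos=9)
pos=9: emit PLUS '+'
pos=11: emit ID 'foo' (now at pos=14)
pos=14: emit EQ '='
pos=15: emit ID 'k' (now at pos=16)
pos=17: ERROR — unrecognized char '&'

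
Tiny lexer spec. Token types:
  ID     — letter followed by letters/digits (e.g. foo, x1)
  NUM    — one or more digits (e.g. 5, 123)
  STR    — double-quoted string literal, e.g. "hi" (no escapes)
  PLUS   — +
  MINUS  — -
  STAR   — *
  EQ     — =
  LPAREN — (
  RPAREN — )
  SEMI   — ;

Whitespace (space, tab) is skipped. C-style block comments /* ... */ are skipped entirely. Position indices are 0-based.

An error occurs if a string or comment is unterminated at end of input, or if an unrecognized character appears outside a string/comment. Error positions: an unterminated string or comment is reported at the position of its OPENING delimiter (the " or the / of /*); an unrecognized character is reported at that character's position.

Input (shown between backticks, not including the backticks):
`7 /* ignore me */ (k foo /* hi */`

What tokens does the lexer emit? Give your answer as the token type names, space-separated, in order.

Answer: NUM LPAREN ID ID

Derivation:
pos=0: emit NUM '7' (now at pos=1)
pos=2: enter COMMENT mode (saw '/*')
exit COMMENT mode (now at pos=17)
pos=18: emit LPAREN '('
pos=19: emit ID 'k' (now at pos=20)
pos=21: emit ID 'foo' (now at pos=24)
pos=25: enter COMMENT mode (saw '/*')
exit COMMENT mode (now at pos=33)
DONE. 4 tokens: [NUM, LPAREN, ID, ID]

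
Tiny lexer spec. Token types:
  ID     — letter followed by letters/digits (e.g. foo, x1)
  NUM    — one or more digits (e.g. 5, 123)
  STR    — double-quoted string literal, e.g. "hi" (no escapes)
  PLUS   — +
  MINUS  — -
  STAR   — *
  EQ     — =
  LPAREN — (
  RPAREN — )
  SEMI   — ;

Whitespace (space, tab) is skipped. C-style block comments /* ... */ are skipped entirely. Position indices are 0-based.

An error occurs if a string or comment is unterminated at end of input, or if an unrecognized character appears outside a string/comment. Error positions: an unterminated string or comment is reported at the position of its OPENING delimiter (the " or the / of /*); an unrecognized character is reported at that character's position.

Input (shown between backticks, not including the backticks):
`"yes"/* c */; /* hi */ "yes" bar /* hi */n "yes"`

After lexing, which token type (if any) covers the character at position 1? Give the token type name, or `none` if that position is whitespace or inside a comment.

pos=0: enter STRING mode
pos=0: emit STR "yes" (now at pos=5)
pos=5: enter COMMENT mode (saw '/*')
exit COMMENT mode (now at pos=12)
pos=12: emit SEMI ';'
pos=14: enter COMMENT mode (saw '/*')
exit COMMENT mode (now at pos=22)
pos=23: enter STRING mode
pos=23: emit STR "yes" (now at pos=28)
pos=29: emit ID 'bar' (now at pos=32)
pos=33: enter COMMENT mode (saw '/*')
exit COMMENT mode (now at pos=41)
pos=41: emit ID 'n' (now at pos=42)
pos=43: enter STRING mode
pos=43: emit STR "yes" (now at pos=48)
DONE. 6 tokens: [STR, SEMI, STR, ID, ID, STR]
Position 1: char is 'y' -> STR

Answer: STR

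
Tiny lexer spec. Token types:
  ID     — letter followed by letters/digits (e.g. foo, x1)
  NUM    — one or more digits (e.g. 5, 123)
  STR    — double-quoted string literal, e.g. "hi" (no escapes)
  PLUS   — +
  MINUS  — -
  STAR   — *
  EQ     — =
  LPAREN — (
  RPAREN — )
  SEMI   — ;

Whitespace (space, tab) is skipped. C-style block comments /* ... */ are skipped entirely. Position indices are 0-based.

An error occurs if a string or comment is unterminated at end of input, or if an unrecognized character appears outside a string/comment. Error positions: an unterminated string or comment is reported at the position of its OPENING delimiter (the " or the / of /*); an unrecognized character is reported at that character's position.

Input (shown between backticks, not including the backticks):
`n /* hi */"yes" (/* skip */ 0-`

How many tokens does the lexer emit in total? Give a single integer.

Answer: 5

Derivation:
pos=0: emit ID 'n' (now at pos=1)
pos=2: enter COMMENT mode (saw '/*')
exit COMMENT mode (now at pos=10)
pos=10: enter STRING mode
pos=10: emit STR "yes" (now at pos=15)
pos=16: emit LPAREN '('
pos=17: enter COMMENT mode (saw '/*')
exit COMMENT mode (now at pos=27)
pos=28: emit NUM '0' (now at pos=29)
pos=29: emit MINUS '-'
DONE. 5 tokens: [ID, STR, LPAREN, NUM, MINUS]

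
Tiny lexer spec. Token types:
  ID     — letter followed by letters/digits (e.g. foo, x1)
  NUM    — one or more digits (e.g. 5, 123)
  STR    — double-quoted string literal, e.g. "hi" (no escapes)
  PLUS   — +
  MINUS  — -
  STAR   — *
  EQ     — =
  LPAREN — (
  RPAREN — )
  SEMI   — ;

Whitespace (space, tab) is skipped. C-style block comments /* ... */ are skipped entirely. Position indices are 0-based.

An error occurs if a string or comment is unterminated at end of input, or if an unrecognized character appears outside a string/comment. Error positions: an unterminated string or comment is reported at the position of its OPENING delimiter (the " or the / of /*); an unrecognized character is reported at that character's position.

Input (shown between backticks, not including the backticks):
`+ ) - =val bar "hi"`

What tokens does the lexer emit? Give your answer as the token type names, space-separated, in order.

pos=0: emit PLUS '+'
pos=2: emit RPAREN ')'
pos=4: emit MINUS '-'
pos=6: emit EQ '='
pos=7: emit ID 'val' (now at pos=10)
pos=11: emit ID 'bar' (now at pos=14)
pos=15: enter STRING mode
pos=15: emit STR "hi" (now at pos=19)
DONE. 7 tokens: [PLUS, RPAREN, MINUS, EQ, ID, ID, STR]

Answer: PLUS RPAREN MINUS EQ ID ID STR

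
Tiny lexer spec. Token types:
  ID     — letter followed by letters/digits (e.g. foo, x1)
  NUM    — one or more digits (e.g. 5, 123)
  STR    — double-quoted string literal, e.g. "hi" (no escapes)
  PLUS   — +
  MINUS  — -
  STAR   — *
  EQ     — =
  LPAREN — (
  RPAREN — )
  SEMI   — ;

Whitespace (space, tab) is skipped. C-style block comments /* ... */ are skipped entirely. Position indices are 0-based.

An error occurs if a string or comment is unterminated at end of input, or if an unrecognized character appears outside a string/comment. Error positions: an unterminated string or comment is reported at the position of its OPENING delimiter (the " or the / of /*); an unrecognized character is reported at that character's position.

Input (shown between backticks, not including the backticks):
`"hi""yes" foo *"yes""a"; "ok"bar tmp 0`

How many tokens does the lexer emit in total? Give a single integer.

pos=0: enter STRING mode
pos=0: emit STR "hi" (now at pos=4)
pos=4: enter STRING mode
pos=4: emit STR "yes" (now at pos=9)
pos=10: emit ID 'foo' (now at pos=13)
pos=14: emit STAR '*'
pos=15: enter STRING mode
pos=15: emit STR "yes" (now at pos=20)
pos=20: enter STRING mode
pos=20: emit STR "a" (now at pos=23)
pos=23: emit SEMI ';'
pos=25: enter STRING mode
pos=25: emit STR "ok" (now at pos=29)
pos=29: emit ID 'bar' (now at pos=32)
pos=33: emit ID 'tmp' (now at pos=36)
pos=37: emit NUM '0' (now at pos=38)
DONE. 11 tokens: [STR, STR, ID, STAR, STR, STR, SEMI, STR, ID, ID, NUM]

Answer: 11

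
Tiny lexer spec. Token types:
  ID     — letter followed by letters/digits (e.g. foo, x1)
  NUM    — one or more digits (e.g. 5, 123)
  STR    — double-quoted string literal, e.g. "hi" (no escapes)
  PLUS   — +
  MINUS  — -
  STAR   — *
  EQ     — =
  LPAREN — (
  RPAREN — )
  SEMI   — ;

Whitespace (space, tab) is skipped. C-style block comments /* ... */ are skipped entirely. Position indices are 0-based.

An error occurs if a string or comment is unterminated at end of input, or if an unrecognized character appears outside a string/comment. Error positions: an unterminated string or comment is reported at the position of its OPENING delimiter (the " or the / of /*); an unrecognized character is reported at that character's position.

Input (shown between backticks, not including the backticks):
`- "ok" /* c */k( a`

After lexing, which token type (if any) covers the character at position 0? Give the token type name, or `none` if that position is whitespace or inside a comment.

Answer: MINUS

Derivation:
pos=0: emit MINUS '-'
pos=2: enter STRING mode
pos=2: emit STR "ok" (now at pos=6)
pos=7: enter COMMENT mode (saw '/*')
exit COMMENT mode (now at pos=14)
pos=14: emit ID 'k' (now at pos=15)
pos=15: emit LPAREN '('
pos=17: emit ID 'a' (now at pos=18)
DONE. 5 tokens: [MINUS, STR, ID, LPAREN, ID]
Position 0: char is '-' -> MINUS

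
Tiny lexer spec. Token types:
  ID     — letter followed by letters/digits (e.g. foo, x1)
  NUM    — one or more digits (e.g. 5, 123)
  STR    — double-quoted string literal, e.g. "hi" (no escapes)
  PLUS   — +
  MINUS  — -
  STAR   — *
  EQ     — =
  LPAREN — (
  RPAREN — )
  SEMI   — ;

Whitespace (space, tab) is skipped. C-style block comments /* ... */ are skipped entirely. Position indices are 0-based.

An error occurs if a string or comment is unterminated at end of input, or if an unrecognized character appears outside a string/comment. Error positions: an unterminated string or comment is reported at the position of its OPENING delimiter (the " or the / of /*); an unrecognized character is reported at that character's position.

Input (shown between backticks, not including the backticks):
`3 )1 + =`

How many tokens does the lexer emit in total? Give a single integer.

Answer: 5

Derivation:
pos=0: emit NUM '3' (now at pos=1)
pos=2: emit RPAREN ')'
pos=3: emit NUM '1' (now at pos=4)
pos=5: emit PLUS '+'
pos=7: emit EQ '='
DONE. 5 tokens: [NUM, RPAREN, NUM, PLUS, EQ]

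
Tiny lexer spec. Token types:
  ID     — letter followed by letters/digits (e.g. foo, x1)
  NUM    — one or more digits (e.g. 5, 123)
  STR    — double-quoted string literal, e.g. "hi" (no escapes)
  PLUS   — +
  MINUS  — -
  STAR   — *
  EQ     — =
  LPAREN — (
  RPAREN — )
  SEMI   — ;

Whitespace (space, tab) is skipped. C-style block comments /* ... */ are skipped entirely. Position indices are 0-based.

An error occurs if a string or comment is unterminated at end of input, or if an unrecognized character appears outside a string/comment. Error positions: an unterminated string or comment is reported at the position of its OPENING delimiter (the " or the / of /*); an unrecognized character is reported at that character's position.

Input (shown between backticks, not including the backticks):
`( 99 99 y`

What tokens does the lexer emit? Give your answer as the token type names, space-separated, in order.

Answer: LPAREN NUM NUM ID

Derivation:
pos=0: emit LPAREN '('
pos=2: emit NUM '99' (now at pos=4)
pos=5: emit NUM '99' (now at pos=7)
pos=8: emit ID 'y' (now at pos=9)
DONE. 4 tokens: [LPAREN, NUM, NUM, ID]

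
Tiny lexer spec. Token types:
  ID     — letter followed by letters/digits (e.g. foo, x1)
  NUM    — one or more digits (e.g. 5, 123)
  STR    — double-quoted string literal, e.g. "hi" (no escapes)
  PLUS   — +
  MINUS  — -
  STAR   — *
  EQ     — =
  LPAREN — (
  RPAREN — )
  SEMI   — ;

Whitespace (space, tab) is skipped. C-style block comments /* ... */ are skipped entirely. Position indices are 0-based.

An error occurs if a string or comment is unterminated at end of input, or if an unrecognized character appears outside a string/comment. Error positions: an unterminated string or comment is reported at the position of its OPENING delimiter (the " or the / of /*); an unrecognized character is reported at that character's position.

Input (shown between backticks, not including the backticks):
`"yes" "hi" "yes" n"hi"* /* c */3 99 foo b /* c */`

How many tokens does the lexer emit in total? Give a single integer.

Answer: 10

Derivation:
pos=0: enter STRING mode
pos=0: emit STR "yes" (now at pos=5)
pos=6: enter STRING mode
pos=6: emit STR "hi" (now at pos=10)
pos=11: enter STRING mode
pos=11: emit STR "yes" (now at pos=16)
pos=17: emit ID 'n' (now at pos=18)
pos=18: enter STRING mode
pos=18: emit STR "hi" (now at pos=22)
pos=22: emit STAR '*'
pos=24: enter COMMENT mode (saw '/*')
exit COMMENT mode (now at pos=31)
pos=31: emit NUM '3' (now at pos=32)
pos=33: emit NUM '99' (now at pos=35)
pos=36: emit ID 'foo' (now at pos=39)
pos=40: emit ID 'b' (now at pos=41)
pos=42: enter COMMENT mode (saw '/*')
exit COMMENT mode (now at pos=49)
DONE. 10 tokens: [STR, STR, STR, ID, STR, STAR, NUM, NUM, ID, ID]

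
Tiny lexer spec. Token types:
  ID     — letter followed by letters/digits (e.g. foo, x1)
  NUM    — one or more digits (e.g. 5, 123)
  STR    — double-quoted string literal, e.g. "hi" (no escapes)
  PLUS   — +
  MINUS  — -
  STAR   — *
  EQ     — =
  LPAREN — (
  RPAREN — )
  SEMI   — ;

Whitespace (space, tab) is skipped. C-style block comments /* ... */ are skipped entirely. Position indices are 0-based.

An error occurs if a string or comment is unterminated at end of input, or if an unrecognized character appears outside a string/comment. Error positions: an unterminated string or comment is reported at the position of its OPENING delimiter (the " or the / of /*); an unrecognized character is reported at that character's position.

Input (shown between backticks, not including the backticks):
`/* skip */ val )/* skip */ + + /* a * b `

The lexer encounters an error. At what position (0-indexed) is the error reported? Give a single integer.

Answer: 31

Derivation:
pos=0: enter COMMENT mode (saw '/*')
exit COMMENT mode (now at pos=10)
pos=11: emit ID 'val' (now at pos=14)
pos=15: emit RPAREN ')'
pos=16: enter COMMENT mode (saw '/*')
exit COMMENT mode (now at pos=26)
pos=27: emit PLUS '+'
pos=29: emit PLUS '+'
pos=31: enter COMMENT mode (saw '/*')
pos=31: ERROR — unterminated comment (reached EOF)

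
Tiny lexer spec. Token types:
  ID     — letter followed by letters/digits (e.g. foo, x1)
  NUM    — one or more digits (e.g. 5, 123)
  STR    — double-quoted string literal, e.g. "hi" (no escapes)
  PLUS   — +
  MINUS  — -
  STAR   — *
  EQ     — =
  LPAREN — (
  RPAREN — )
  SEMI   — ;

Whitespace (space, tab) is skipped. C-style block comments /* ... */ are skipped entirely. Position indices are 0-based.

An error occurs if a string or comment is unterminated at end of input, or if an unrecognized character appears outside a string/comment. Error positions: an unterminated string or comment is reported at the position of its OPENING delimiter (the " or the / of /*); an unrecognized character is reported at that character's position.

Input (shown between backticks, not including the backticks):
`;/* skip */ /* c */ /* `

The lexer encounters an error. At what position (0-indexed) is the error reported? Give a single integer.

pos=0: emit SEMI ';'
pos=1: enter COMMENT mode (saw '/*')
exit COMMENT mode (now at pos=11)
pos=12: enter COMMENT mode (saw '/*')
exit COMMENT mode (now at pos=19)
pos=20: enter COMMENT mode (saw '/*')
pos=20: ERROR — unterminated comment (reached EOF)

Answer: 20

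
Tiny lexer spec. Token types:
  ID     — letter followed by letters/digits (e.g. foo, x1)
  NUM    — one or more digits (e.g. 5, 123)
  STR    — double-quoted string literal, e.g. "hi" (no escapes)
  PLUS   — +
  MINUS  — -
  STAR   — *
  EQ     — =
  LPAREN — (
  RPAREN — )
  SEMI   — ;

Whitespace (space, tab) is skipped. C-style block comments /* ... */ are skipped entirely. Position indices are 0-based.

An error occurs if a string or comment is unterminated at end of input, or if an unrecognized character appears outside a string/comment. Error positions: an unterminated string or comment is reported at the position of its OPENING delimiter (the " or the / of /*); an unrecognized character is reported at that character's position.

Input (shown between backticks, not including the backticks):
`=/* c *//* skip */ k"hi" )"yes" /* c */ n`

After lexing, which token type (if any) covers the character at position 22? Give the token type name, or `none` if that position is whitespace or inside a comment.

pos=0: emit EQ '='
pos=1: enter COMMENT mode (saw '/*')
exit COMMENT mode (now at pos=8)
pos=8: enter COMMENT mode (saw '/*')
exit COMMENT mode (now at pos=18)
pos=19: emit ID 'k' (now at pos=20)
pos=20: enter STRING mode
pos=20: emit STR "hi" (now at pos=24)
pos=25: emit RPAREN ')'
pos=26: enter STRING mode
pos=26: emit STR "yes" (now at pos=31)
pos=32: enter COMMENT mode (saw '/*')
exit COMMENT mode (now at pos=39)
pos=40: emit ID 'n' (now at pos=41)
DONE. 6 tokens: [EQ, ID, STR, RPAREN, STR, ID]
Position 22: char is 'i' -> STR

Answer: STR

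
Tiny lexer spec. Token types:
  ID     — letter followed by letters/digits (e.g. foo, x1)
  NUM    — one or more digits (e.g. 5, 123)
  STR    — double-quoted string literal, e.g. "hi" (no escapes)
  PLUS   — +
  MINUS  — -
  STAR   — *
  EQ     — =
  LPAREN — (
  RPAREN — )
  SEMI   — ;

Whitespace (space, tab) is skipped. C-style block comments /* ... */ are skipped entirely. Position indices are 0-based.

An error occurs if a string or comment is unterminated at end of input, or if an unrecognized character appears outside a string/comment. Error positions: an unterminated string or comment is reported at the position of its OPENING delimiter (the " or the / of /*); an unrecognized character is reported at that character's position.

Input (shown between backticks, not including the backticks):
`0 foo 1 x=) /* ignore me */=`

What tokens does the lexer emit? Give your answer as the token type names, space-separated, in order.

pos=0: emit NUM '0' (now at pos=1)
pos=2: emit ID 'foo' (now at pos=5)
pos=6: emit NUM '1' (now at pos=7)
pos=8: emit ID 'x' (now at pos=9)
pos=9: emit EQ '='
pos=10: emit RPAREN ')'
pos=12: enter COMMENT mode (saw '/*')
exit COMMENT mode (now at pos=27)
pos=27: emit EQ '='
DONE. 7 tokens: [NUM, ID, NUM, ID, EQ, RPAREN, EQ]

Answer: NUM ID NUM ID EQ RPAREN EQ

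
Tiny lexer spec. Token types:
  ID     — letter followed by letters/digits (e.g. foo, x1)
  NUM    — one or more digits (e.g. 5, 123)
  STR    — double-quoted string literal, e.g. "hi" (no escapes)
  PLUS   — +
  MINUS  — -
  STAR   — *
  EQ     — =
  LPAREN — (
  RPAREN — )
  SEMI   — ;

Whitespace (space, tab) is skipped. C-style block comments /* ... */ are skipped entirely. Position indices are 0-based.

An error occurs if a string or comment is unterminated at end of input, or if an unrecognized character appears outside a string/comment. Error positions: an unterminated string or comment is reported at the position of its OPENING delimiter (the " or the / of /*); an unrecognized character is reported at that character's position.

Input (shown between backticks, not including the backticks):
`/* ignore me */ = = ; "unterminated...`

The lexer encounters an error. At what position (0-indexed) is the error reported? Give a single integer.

pos=0: enter COMMENT mode (saw '/*')
exit COMMENT mode (now at pos=15)
pos=16: emit EQ '='
pos=18: emit EQ '='
pos=20: emit SEMI ';'
pos=22: enter STRING mode
pos=22: ERROR — unterminated string

Answer: 22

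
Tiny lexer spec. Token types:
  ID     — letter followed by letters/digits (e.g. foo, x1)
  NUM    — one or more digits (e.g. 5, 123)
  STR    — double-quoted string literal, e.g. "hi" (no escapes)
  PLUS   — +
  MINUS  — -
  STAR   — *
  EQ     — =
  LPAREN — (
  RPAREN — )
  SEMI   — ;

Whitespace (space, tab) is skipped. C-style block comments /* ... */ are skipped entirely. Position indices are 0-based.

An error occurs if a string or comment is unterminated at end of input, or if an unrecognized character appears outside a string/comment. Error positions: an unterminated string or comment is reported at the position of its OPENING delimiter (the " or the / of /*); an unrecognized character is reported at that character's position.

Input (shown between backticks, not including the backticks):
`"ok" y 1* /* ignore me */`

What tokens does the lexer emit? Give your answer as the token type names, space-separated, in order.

pos=0: enter STRING mode
pos=0: emit STR "ok" (now at pos=4)
pos=5: emit ID 'y' (now at pos=6)
pos=7: emit NUM '1' (now at pos=8)
pos=8: emit STAR '*'
pos=10: enter COMMENT mode (saw '/*')
exit COMMENT mode (now at pos=25)
DONE. 4 tokens: [STR, ID, NUM, STAR]

Answer: STR ID NUM STAR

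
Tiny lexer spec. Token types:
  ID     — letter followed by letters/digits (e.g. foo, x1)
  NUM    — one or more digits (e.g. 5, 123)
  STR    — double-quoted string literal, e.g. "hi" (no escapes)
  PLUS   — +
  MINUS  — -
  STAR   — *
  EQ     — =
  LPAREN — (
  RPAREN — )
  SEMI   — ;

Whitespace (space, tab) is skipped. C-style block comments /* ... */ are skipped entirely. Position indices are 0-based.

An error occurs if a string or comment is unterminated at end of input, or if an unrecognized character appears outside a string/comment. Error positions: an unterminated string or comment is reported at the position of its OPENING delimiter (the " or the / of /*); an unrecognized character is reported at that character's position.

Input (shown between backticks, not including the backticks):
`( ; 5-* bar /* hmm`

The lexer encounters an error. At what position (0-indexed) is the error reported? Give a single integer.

Answer: 12

Derivation:
pos=0: emit LPAREN '('
pos=2: emit SEMI ';'
pos=4: emit NUM '5' (now at pos=5)
pos=5: emit MINUS '-'
pos=6: emit STAR '*'
pos=8: emit ID 'bar' (now at pos=11)
pos=12: enter COMMENT mode (saw '/*')
pos=12: ERROR — unterminated comment (reached EOF)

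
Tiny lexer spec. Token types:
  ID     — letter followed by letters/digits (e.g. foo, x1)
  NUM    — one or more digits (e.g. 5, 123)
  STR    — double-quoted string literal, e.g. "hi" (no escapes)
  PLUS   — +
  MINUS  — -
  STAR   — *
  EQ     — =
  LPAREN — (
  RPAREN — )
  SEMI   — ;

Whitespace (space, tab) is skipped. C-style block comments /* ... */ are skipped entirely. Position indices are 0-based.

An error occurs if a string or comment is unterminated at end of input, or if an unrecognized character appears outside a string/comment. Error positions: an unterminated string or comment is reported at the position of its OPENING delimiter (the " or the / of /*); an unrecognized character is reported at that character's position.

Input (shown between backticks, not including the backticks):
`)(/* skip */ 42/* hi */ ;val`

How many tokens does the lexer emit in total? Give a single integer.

Answer: 5

Derivation:
pos=0: emit RPAREN ')'
pos=1: emit LPAREN '('
pos=2: enter COMMENT mode (saw '/*')
exit COMMENT mode (now at pos=12)
pos=13: emit NUM '42' (now at pos=15)
pos=15: enter COMMENT mode (saw '/*')
exit COMMENT mode (now at pos=23)
pos=24: emit SEMI ';'
pos=25: emit ID 'val' (now at pos=28)
DONE. 5 tokens: [RPAREN, LPAREN, NUM, SEMI, ID]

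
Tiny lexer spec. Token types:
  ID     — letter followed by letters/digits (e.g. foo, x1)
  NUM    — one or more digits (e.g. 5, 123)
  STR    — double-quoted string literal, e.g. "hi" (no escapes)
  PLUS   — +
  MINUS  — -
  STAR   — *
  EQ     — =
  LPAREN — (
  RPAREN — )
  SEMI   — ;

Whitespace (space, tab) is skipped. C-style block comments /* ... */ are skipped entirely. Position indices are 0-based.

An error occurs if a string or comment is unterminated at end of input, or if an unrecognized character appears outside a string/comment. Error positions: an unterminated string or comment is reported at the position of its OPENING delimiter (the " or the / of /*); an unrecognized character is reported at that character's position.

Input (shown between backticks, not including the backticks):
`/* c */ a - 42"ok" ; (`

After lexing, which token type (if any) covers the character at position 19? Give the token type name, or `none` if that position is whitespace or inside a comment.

pos=0: enter COMMENT mode (saw '/*')
exit COMMENT mode (now at pos=7)
pos=8: emit ID 'a' (now at pos=9)
pos=10: emit MINUS '-'
pos=12: emit NUM '42' (now at pos=14)
pos=14: enter STRING mode
pos=14: emit STR "ok" (now at pos=18)
pos=19: emit SEMI ';'
pos=21: emit LPAREN '('
DONE. 6 tokens: [ID, MINUS, NUM, STR, SEMI, LPAREN]
Position 19: char is ';' -> SEMI

Answer: SEMI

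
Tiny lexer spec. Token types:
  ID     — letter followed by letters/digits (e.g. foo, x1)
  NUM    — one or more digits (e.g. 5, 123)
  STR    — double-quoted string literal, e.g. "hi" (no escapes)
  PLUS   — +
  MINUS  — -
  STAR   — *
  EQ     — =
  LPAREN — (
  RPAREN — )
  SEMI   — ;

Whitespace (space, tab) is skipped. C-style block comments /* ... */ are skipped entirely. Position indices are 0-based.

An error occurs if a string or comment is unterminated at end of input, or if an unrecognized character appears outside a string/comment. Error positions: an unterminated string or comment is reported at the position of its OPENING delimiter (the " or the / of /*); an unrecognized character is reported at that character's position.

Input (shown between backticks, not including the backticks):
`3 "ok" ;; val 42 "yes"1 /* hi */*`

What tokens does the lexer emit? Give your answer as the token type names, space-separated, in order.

pos=0: emit NUM '3' (now at pos=1)
pos=2: enter STRING mode
pos=2: emit STR "ok" (now at pos=6)
pos=7: emit SEMI ';'
pos=8: emit SEMI ';'
pos=10: emit ID 'val' (now at pos=13)
pos=14: emit NUM '42' (now at pos=16)
pos=17: enter STRING mode
pos=17: emit STR "yes" (now at pos=22)
pos=22: emit NUM '1' (now at pos=23)
pos=24: enter COMMENT mode (saw '/*')
exit COMMENT mode (now at pos=32)
pos=32: emit STAR '*'
DONE. 9 tokens: [NUM, STR, SEMI, SEMI, ID, NUM, STR, NUM, STAR]

Answer: NUM STR SEMI SEMI ID NUM STR NUM STAR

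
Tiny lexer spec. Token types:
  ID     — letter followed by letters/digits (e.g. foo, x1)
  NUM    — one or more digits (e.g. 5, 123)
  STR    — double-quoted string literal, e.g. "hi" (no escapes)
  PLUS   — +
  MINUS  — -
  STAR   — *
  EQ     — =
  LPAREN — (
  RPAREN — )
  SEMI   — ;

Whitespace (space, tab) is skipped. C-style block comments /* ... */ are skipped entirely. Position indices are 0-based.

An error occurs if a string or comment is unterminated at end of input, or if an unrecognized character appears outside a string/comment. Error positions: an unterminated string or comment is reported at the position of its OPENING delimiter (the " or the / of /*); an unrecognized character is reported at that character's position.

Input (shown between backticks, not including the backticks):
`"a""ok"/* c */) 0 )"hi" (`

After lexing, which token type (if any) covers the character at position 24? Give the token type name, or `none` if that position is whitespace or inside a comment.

Answer: LPAREN

Derivation:
pos=0: enter STRING mode
pos=0: emit STR "a" (now at pos=3)
pos=3: enter STRING mode
pos=3: emit STR "ok" (now at pos=7)
pos=7: enter COMMENT mode (saw '/*')
exit COMMENT mode (now at pos=14)
pos=14: emit RPAREN ')'
pos=16: emit NUM '0' (now at pos=17)
pos=18: emit RPAREN ')'
pos=19: enter STRING mode
pos=19: emit STR "hi" (now at pos=23)
pos=24: emit LPAREN '('
DONE. 7 tokens: [STR, STR, RPAREN, NUM, RPAREN, STR, LPAREN]
Position 24: char is '(' -> LPAREN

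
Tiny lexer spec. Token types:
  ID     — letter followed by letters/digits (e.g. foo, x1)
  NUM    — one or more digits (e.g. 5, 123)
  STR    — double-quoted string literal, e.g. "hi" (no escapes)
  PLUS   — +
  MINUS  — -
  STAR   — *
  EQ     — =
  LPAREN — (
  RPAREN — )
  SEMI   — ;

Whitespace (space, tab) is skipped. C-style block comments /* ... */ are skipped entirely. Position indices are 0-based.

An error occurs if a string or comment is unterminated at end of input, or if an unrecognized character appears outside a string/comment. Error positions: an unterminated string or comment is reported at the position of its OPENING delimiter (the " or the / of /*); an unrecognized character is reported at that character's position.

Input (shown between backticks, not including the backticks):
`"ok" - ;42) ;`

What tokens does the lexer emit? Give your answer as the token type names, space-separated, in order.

pos=0: enter STRING mode
pos=0: emit STR "ok" (now at pos=4)
pos=5: emit MINUS '-'
pos=7: emit SEMI ';'
pos=8: emit NUM '42' (now at pos=10)
pos=10: emit RPAREN ')'
pos=12: emit SEMI ';'
DONE. 6 tokens: [STR, MINUS, SEMI, NUM, RPAREN, SEMI]

Answer: STR MINUS SEMI NUM RPAREN SEMI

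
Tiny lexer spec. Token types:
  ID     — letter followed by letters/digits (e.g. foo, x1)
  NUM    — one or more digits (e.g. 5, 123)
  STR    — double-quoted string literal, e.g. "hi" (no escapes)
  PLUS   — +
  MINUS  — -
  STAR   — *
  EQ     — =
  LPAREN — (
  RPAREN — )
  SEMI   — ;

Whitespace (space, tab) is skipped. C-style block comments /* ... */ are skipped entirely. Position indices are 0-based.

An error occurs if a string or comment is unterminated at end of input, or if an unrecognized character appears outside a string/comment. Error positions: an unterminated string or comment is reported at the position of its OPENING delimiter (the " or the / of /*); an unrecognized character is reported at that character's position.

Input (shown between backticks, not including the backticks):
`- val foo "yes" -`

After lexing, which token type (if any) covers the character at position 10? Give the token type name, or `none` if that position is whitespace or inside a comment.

Answer: STR

Derivation:
pos=0: emit MINUS '-'
pos=2: emit ID 'val' (now at pos=5)
pos=6: emit ID 'foo' (now at pos=9)
pos=10: enter STRING mode
pos=10: emit STR "yes" (now at pos=15)
pos=16: emit MINUS '-'
DONE. 5 tokens: [MINUS, ID, ID, STR, MINUS]
Position 10: char is '"' -> STR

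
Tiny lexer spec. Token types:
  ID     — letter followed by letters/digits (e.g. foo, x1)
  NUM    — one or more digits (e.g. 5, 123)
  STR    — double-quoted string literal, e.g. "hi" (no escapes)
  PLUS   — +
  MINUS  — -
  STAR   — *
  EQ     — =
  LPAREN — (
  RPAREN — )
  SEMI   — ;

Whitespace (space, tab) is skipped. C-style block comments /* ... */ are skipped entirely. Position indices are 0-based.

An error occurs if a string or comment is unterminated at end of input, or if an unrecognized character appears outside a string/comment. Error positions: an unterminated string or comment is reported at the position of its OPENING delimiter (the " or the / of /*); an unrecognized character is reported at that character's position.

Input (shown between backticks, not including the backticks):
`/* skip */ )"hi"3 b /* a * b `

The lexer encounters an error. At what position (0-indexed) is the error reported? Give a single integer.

Answer: 20

Derivation:
pos=0: enter COMMENT mode (saw '/*')
exit COMMENT mode (now at pos=10)
pos=11: emit RPAREN ')'
pos=12: enter STRING mode
pos=12: emit STR "hi" (now at pos=16)
pos=16: emit NUM '3' (now at pos=17)
pos=18: emit ID 'b' (now at pos=19)
pos=20: enter COMMENT mode (saw '/*')
pos=20: ERROR — unterminated comment (reached EOF)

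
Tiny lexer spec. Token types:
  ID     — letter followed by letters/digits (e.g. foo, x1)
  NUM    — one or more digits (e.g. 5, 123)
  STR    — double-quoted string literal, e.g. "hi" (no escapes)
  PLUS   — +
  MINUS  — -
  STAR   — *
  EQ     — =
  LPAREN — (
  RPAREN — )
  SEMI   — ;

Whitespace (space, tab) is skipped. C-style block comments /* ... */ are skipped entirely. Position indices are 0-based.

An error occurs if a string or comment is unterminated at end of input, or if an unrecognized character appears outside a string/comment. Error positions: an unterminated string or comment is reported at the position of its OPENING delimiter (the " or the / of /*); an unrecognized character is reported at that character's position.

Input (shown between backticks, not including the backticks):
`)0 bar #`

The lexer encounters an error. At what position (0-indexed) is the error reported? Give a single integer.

pos=0: emit RPAREN ')'
pos=1: emit NUM '0' (now at pos=2)
pos=3: emit ID 'bar' (now at pos=6)
pos=7: ERROR — unrecognized char '#'

Answer: 7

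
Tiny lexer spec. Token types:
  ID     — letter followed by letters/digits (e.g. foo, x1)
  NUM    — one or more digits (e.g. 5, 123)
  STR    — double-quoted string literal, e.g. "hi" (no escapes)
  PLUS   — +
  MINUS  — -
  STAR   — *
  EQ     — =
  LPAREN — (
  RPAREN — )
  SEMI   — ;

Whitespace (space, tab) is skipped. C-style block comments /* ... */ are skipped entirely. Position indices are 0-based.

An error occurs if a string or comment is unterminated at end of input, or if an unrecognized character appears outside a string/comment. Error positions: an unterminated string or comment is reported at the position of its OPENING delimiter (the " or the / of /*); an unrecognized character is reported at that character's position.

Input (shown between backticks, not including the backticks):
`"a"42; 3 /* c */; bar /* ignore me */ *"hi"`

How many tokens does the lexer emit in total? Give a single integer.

pos=0: enter STRING mode
pos=0: emit STR "a" (now at pos=3)
pos=3: emit NUM '42' (now at pos=5)
pos=5: emit SEMI ';'
pos=7: emit NUM '3' (now at pos=8)
pos=9: enter COMMENT mode (saw '/*')
exit COMMENT mode (now at pos=16)
pos=16: emit SEMI ';'
pos=18: emit ID 'bar' (now at pos=21)
pos=22: enter COMMENT mode (saw '/*')
exit COMMENT mode (now at pos=37)
pos=38: emit STAR '*'
pos=39: enter STRING mode
pos=39: emit STR "hi" (now at pos=43)
DONE. 8 tokens: [STR, NUM, SEMI, NUM, SEMI, ID, STAR, STR]

Answer: 8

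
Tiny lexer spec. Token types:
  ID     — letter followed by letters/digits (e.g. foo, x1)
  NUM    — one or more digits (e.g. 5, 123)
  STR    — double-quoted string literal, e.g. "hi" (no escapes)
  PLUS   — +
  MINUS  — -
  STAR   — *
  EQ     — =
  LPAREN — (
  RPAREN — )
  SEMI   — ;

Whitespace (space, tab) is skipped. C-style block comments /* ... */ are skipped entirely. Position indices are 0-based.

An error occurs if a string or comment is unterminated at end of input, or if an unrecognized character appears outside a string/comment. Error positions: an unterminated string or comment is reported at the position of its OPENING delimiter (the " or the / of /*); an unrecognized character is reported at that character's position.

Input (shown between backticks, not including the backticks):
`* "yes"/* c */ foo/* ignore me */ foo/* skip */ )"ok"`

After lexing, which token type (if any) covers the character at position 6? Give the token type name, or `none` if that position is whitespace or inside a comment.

pos=0: emit STAR '*'
pos=2: enter STRING mode
pos=2: emit STR "yes" (now at pos=7)
pos=7: enter COMMENT mode (saw '/*')
exit COMMENT mode (now at pos=14)
pos=15: emit ID 'foo' (now at pos=18)
pos=18: enter COMMENT mode (saw '/*')
exit COMMENT mode (now at pos=33)
pos=34: emit ID 'foo' (now at pos=37)
pos=37: enter COMMENT mode (saw '/*')
exit COMMENT mode (now at pos=47)
pos=48: emit RPAREN ')'
pos=49: enter STRING mode
pos=49: emit STR "ok" (now at pos=53)
DONE. 6 tokens: [STAR, STR, ID, ID, RPAREN, STR]
Position 6: char is '"' -> STR

Answer: STR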